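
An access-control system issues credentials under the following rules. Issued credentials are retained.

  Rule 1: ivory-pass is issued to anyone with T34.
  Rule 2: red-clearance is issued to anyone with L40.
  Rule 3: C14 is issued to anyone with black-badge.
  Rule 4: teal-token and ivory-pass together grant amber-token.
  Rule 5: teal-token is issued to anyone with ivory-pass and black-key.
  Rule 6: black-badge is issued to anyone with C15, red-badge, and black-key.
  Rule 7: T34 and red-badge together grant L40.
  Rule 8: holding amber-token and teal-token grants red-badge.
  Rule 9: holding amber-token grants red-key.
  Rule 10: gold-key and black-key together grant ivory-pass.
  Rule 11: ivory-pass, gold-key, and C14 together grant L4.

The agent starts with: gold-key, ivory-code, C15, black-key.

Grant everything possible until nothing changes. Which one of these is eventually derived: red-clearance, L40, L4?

Holding gold-key and black-key grants ivory-pass (Rule 10).
Holding ivory-pass and black-key grants teal-token (Rule 5).
Holding teal-token and ivory-pass grants amber-token (Rule 4).
Holding amber-token and teal-token grants red-badge (Rule 8).
Holding C15, red-badge, and black-key grants black-badge (Rule 6).
Holding black-badge grants C14 (Rule 3).
Holding ivory-pass, gold-key, and C14 grants L4 (Rule 11).
red-clearance would need L40 (Rule 2), but L40 is never granted. L40 would need T34 and red-badge (Rule 7), but T34 is never granted.

L4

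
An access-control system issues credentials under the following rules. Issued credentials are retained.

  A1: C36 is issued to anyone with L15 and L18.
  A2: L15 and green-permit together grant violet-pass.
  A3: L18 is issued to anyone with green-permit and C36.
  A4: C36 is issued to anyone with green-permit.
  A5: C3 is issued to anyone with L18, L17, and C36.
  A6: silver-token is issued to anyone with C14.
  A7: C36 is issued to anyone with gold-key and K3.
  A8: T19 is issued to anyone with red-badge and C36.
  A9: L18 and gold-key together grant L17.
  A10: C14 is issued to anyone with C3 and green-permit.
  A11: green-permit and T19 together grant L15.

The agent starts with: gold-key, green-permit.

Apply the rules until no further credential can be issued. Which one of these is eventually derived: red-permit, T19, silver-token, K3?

Holding green-permit grants C36 (A4).
Holding green-permit and C36 grants L18 (A3).
Holding L18 and gold-key grants L17 (A9).
Holding L18, L17, and C36 grants C3 (A5).
Holding C3 and green-permit grants C14 (A10).
Holding C14 grants silver-token (A6).
No rule produces K3, and it is not given. T19 would need red-badge and C36 (A8), but red-badge is never granted. No rule produces red-permit, and it is not given.

silver-token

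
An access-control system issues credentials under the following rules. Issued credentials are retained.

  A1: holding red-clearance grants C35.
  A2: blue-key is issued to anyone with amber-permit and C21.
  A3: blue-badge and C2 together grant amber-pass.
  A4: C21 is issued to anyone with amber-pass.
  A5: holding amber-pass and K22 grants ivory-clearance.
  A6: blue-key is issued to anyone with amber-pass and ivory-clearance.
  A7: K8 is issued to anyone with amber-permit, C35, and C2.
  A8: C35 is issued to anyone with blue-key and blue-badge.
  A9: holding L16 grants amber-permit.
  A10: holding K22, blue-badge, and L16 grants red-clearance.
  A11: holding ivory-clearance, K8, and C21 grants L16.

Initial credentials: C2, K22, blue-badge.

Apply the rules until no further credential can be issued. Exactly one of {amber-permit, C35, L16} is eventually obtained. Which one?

Holding blue-badge and C2 grants amber-pass (A3).
Holding amber-pass and K22 grants ivory-clearance (A5).
Holding amber-pass and ivory-clearance grants blue-key (A6).
Holding blue-key and blue-badge grants C35 (A8).
L16 would need ivory-clearance, K8, and C21 (A11), but K8 is never granted. amber-permit would need L16 (A9), but L16 is never granted.

C35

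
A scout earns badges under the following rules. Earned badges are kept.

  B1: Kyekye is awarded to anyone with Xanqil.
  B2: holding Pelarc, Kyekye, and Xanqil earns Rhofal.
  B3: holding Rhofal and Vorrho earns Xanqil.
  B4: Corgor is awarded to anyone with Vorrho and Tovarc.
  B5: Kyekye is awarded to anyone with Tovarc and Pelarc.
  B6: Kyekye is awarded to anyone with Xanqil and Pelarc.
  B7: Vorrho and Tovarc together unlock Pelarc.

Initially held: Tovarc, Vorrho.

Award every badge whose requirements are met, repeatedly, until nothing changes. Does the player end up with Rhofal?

No

Rhofal would need Pelarc, Kyekye, and Xanqil (B2), but Xanqil is never earned.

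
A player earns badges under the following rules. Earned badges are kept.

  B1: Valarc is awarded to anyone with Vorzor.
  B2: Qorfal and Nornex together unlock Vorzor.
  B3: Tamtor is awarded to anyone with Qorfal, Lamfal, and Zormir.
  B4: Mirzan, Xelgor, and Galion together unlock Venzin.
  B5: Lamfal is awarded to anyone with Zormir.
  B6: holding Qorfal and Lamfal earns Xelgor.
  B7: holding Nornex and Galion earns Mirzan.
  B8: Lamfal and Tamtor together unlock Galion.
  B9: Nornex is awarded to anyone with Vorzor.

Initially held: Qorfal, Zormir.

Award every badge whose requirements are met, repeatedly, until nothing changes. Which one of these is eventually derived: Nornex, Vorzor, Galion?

With Zormir, Lamfal is earned (B5).
With Qorfal, Lamfal, and Zormir, Tamtor is earned (B3).
With Lamfal and Tamtor, Galion is earned (B8).
Vorzor would need Qorfal and Nornex (B2), but Nornex is never earned. Nornex would need Vorzor (B9), but Vorzor is never earned.

Galion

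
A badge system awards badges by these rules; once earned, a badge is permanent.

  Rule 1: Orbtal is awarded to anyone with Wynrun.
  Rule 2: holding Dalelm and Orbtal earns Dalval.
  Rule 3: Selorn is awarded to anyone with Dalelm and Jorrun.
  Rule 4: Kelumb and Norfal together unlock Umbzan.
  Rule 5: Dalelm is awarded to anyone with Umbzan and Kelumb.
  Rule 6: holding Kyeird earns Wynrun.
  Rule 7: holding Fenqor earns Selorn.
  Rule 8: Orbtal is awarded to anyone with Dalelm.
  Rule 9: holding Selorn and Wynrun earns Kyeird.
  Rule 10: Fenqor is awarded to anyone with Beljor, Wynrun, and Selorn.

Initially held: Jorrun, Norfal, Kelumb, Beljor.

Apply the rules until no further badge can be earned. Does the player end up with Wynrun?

Wynrun would need Kyeird (Rule 6), but Kyeird is never earned.

No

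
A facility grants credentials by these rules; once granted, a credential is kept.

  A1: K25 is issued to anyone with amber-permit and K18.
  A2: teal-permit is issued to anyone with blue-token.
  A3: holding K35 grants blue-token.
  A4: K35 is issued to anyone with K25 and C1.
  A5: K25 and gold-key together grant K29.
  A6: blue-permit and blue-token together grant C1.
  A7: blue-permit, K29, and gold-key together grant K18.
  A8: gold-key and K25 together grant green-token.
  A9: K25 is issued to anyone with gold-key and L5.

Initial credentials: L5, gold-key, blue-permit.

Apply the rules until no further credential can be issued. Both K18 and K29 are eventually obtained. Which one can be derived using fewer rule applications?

K29

K29: Holding gold-key and L5 grants K25 (A9). Holding K25 and gold-key grants K29 (A5). [2 rule applications]
K18: Holding gold-key and L5 grants K25 (A9). Holding K25 and gold-key grants K29 (A5). Holding blue-permit, K29, and gold-key grants K18 (A7). [3 rule applications]
K29 needs fewer.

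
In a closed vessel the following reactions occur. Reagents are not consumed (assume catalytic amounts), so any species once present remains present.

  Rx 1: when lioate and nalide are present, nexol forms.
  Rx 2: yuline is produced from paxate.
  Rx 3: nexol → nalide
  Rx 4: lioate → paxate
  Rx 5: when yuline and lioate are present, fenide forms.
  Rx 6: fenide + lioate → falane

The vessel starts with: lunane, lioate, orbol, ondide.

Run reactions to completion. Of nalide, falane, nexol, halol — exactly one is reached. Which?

falane

lioate present → paxate forms (Rx 4).
paxate present → yuline forms (Rx 2).
yuline and lioate present → fenide forms (Rx 5).
fenide and lioate present → falane forms (Rx 6).
No rule produces halol, and it is not given. nalide would need nexol (Rx 3), but nexol never forms. nexol would need lioate and nalide (Rx 1), but nalide never forms.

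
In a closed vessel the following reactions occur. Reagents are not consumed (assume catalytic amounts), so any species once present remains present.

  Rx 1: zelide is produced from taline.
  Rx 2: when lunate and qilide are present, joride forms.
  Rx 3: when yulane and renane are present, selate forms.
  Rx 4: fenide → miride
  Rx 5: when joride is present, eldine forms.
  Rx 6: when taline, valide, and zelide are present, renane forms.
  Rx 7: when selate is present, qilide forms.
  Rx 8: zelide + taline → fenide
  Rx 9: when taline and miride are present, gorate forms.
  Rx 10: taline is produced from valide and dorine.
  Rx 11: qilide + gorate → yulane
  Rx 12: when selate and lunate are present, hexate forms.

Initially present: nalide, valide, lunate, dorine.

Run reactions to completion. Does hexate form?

hexate would need selate and lunate (Rx 12), but selate never forms.

No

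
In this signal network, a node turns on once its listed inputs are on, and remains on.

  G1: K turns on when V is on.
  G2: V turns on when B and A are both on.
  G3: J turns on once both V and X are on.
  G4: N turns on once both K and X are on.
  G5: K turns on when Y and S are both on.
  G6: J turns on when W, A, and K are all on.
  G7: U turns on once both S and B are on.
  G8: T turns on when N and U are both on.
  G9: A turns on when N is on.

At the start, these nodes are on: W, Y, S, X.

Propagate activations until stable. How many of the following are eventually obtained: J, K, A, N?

4

G5: Y and S on → K on.
G4: K and X on → N on.
N is on, so A turns on (G9).
W, A, and K are on, so J turns on (G6).
J: reached.
K: reached.
A: reached.
N: reached.
All 4 are reached.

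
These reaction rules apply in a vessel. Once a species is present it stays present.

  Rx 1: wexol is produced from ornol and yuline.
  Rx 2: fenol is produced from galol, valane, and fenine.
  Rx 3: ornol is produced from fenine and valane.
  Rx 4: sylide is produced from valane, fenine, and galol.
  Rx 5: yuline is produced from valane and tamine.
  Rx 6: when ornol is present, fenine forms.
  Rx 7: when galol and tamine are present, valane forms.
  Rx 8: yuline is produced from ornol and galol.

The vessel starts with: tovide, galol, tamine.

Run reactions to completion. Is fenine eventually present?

No

fenine would need ornol (Rx 6), but ornol never forms.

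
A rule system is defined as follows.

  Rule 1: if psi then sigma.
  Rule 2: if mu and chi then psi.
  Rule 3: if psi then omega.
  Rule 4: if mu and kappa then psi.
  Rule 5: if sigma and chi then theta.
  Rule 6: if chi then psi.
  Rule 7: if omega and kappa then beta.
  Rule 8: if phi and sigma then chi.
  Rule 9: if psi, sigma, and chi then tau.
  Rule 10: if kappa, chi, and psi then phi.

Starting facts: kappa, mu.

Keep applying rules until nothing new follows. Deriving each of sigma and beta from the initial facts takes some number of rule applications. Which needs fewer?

sigma: mu and kappa hold, so psi follows (Rule 4). From psi, Rule 1 gives sigma. [2 rule applications]
beta: From mu and kappa, Rule 4 gives psi. psi holds, so omega follows (Rule 3). From omega and kappa, Rule 7 gives beta. [3 rule applications]
sigma needs fewer.

sigma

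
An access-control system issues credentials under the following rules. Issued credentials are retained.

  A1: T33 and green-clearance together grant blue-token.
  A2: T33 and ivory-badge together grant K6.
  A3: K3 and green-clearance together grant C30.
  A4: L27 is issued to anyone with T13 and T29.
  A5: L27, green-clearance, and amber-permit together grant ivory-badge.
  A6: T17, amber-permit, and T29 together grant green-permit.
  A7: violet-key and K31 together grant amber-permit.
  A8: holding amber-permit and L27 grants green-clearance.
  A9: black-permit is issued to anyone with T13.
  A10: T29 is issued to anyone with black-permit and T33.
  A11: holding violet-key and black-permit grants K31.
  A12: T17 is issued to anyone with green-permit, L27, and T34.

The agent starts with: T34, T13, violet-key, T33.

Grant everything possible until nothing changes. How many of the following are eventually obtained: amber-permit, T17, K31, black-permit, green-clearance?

4

Holding T13 grants black-permit (A9).
Holding violet-key and black-permit grants K31 (A11).
Holding black-permit and T33 grants T29 (A10).
Holding T13 and T29 grants L27 (A4).
Holding violet-key and K31 grants amber-permit (A7).
Holding amber-permit and L27 grants green-clearance (A8).
amber-permit: reached.
T17 would need green-permit, L27, and T34 (A12), but green-permit is never granted.
K31: reached.
black-permit: reached.
green-clearance: reached.
Reached: amber-permit, K31, black-permit, and green-clearance — 4 of the 5.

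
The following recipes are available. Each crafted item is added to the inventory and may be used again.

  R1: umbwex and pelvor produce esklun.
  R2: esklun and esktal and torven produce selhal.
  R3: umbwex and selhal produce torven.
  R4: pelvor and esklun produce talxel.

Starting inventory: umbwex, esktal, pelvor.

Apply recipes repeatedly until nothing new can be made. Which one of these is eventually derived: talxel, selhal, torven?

talxel

umbwex and pelvor → esklun (R1).
pelvor and esklun → talxel (R4).
torven would need umbwex and selhal (R3), but selhal is never obtained. selhal would need esklun, esktal, and torven (R2), but torven is never obtained.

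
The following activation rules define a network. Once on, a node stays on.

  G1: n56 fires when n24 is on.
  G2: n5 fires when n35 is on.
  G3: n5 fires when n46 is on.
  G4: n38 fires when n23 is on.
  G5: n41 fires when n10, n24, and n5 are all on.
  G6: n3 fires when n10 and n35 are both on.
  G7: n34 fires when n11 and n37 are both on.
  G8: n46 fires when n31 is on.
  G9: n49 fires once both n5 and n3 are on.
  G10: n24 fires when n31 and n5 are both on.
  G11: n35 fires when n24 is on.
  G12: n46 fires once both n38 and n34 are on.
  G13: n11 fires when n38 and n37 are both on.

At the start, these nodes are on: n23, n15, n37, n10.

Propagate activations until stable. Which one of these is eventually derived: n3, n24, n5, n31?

n5

n23 is on, so n38 fires (G4).
n38 and n37 are on, so n11 fires (G13).
n11 and n37 are on, so n34 fires (G7).
G12: n38 and n34 on → n46 on.
n46 is on, so n5 fires (G3).
No rule produces n31, and it is not given. n24 would need n31 and n5 (G10), but n31 never turns on. n3 would need n10 and n35 (G6), but n35 never turns on.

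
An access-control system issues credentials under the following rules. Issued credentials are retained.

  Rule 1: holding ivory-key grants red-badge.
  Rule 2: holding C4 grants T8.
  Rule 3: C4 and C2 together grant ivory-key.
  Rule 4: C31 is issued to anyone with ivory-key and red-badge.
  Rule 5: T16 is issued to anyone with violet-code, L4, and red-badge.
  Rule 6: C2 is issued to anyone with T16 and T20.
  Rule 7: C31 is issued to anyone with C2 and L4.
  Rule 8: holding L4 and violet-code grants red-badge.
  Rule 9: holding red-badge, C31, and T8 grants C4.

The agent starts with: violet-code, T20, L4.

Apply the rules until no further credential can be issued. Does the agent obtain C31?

Holding L4 and violet-code grants red-badge (Rule 8).
Holding violet-code, L4, and red-badge grants T16 (Rule 5).
Holding T16 and T20 grants C2 (Rule 6).
Holding C2 and L4 grants C31 (Rule 7).

Yes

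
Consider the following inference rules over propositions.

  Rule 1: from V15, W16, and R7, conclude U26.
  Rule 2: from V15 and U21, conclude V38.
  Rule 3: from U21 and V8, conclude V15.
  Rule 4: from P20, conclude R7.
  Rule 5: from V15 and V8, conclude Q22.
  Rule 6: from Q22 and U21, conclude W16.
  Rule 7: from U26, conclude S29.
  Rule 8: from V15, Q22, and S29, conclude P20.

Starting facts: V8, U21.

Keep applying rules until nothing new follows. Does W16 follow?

U21 and V8 hold, so V15 follows (Rule 3).
V15 and V8 hold, so Q22 follows (Rule 5).
From Q22 and U21, Rule 6 gives W16.

Yes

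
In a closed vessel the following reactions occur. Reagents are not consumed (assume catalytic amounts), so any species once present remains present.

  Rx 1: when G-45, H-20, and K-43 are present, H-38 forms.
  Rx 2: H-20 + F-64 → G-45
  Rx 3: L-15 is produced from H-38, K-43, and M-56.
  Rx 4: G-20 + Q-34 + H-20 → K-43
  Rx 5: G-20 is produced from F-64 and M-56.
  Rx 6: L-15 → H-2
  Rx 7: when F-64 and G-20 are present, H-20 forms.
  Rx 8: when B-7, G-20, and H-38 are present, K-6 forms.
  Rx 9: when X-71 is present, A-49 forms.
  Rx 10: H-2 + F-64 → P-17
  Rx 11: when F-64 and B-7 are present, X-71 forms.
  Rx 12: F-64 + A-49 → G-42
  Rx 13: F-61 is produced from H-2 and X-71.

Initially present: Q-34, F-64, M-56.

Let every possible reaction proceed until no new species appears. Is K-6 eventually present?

K-6 would need B-7, G-20, and H-38 (Rx 8), but B-7 never forms.

No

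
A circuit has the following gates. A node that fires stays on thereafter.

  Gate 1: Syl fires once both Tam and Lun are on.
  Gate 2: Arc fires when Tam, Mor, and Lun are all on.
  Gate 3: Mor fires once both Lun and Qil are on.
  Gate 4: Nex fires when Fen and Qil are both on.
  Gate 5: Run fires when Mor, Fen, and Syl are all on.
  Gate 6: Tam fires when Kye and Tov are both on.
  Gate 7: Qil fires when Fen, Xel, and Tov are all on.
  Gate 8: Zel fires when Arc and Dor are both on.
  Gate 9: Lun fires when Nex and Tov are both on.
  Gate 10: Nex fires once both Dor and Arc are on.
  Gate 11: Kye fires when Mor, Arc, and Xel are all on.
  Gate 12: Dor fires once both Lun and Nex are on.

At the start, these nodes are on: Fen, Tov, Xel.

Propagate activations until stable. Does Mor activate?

Yes

Fen, Xel, and Tov are on, so Qil fires (Gate 7).
Fen and Qil are on, so Nex fires (Gate 4).
Gate 9: Nex and Tov on → Lun on.
Gate 3: Lun and Qil on → Mor on.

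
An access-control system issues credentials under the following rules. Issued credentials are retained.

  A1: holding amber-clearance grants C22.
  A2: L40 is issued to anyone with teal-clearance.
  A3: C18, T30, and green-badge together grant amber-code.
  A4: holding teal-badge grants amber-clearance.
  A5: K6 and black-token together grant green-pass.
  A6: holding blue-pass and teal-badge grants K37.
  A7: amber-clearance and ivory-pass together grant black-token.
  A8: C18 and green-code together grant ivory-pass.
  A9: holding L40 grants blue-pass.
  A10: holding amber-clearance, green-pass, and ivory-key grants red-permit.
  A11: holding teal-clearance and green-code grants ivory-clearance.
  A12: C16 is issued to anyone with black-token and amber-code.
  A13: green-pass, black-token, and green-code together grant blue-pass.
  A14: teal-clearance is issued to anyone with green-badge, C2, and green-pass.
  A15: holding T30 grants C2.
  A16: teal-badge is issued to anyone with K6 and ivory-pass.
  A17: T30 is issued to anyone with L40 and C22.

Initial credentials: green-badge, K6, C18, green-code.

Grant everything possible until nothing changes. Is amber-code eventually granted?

No

amber-code would need C18, T30, and green-badge (A3), but T30 is never granted.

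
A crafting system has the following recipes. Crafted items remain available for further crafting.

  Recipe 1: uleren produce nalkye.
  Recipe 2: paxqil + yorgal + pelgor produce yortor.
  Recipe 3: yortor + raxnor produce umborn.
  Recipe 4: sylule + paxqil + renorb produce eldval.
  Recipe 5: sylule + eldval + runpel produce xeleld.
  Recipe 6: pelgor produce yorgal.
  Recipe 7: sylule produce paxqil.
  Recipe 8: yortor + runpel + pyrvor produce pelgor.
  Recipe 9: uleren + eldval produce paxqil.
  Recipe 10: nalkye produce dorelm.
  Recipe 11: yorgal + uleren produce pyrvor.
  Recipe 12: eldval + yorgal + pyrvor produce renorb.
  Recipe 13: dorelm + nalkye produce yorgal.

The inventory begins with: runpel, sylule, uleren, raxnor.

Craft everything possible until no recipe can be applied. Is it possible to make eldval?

No

eldval would need sylule, paxqil, and renorb (Recipe 4), but renorb is never obtained.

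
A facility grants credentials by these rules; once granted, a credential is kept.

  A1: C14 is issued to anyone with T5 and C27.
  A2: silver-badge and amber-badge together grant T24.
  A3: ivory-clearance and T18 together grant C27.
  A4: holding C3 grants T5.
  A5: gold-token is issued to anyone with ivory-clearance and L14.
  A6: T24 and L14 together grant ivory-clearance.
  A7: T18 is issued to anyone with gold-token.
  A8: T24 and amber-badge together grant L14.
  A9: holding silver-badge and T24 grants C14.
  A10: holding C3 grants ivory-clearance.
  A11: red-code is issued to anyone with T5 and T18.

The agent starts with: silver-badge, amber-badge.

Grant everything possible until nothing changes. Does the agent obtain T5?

No

T5 would need C3 (A4), but C3 is never granted.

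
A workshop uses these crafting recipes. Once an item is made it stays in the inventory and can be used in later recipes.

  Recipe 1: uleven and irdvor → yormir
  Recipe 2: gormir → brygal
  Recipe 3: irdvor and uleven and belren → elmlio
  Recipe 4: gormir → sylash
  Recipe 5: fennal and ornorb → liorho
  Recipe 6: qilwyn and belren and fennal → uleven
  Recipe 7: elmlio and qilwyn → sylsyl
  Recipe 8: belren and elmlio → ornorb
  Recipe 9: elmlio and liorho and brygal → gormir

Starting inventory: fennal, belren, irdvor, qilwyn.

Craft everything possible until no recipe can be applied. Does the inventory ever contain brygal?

brygal would need gormir (Recipe 2), but gormir is never obtained.

No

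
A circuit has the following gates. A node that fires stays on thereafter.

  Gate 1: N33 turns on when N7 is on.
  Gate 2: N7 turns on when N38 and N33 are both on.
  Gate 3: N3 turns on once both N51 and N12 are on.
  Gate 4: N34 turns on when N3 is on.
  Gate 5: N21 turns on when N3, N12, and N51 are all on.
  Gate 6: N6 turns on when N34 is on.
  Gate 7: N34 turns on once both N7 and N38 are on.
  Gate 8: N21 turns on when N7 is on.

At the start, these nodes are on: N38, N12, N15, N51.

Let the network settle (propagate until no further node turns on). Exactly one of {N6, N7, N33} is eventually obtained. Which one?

N6

Gate 3: N51 and N12 on → N3 on.
Gate 4: N3 on → N34 on.
Gate 6: N34 on → N6 on.
N33 would need N7 (Gate 1), but N7 never turns on. N7 would need N38 and N33 (Gate 2), but N33 never turns on.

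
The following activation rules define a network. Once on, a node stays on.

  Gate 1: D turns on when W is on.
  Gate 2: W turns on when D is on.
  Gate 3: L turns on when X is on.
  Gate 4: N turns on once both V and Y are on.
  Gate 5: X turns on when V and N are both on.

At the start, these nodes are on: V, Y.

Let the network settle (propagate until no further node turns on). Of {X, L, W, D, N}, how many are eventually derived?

V and Y are on, so N turns on (Gate 4).
Gate 5: V and N on → X on.
Gate 3: X on → L on.
X: reached.
L: reached.
W would need D (Gate 2), but D never turns on.
D would need W (Gate 1), but W never turns on.
N: reached.
Reached: X, L, and N — 3 of the 5.

3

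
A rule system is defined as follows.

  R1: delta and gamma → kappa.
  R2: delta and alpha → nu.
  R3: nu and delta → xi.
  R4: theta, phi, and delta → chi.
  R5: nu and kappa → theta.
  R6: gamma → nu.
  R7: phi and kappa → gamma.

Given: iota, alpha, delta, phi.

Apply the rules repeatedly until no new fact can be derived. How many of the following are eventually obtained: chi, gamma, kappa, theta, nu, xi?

From delta and alpha, R2 gives nu.
nu and delta hold, so xi follows (R3).
chi would need theta, phi, and delta (R4), but theta is never established.
gamma would need phi and kappa (R7), but kappa is never established.
kappa would need delta and gamma (R1), but gamma is never established.
theta would need nu and kappa (R5), but kappa is never established.
nu: reached.
xi: reached.
Reached: nu and xi — 2 of the 6.

2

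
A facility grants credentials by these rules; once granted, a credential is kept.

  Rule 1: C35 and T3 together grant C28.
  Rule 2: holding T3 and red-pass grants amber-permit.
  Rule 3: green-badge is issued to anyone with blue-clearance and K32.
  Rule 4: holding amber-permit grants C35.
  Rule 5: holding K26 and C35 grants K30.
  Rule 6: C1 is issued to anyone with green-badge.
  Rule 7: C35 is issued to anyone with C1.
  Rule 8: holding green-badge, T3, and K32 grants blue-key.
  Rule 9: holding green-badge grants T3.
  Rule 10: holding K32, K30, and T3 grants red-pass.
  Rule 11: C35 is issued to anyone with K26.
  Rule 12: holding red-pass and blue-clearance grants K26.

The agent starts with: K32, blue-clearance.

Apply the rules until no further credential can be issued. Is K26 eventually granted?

K26 would need red-pass and blue-clearance (Rule 12), but red-pass is never granted.

No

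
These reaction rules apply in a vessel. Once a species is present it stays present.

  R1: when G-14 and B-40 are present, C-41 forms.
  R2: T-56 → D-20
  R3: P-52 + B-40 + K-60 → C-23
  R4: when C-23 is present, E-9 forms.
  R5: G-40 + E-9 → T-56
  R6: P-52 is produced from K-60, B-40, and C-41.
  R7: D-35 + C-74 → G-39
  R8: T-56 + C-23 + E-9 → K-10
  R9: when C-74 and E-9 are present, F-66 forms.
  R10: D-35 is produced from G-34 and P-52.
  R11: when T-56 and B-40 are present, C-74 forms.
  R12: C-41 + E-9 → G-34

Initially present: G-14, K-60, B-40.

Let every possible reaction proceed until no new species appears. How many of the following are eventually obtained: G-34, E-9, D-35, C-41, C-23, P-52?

6

G-14 and B-40 present → C-41 forms (R1).
K-60, B-40, and C-41 present → P-52 forms (R6).
P-52, B-40, and K-60 present → C-23 forms (R3).
C-23 present → E-9 forms (R4).
C-41 and E-9 present → G-34 forms (R12).
G-34 and P-52 present → D-35 forms (R10).
G-34: reached.
E-9: reached.
D-35: reached.
C-41: reached.
C-23: reached.
P-52: reached.
All 6 are reached.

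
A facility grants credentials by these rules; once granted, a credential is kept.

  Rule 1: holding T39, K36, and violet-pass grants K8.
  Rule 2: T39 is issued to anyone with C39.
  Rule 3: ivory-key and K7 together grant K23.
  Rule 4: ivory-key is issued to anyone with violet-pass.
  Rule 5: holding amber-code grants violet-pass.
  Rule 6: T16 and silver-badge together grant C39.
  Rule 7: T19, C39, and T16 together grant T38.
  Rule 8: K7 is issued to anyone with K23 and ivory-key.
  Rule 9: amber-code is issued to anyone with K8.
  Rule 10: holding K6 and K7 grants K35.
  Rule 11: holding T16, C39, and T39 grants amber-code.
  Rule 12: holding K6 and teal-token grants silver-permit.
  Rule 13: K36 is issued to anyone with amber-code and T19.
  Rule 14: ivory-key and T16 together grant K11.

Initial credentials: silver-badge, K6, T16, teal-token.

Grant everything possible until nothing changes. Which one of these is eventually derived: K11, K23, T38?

Holding T16 and silver-badge grants C39 (Rule 6).
Holding C39 grants T39 (Rule 2).
Holding T16, C39, and T39 grants amber-code (Rule 11).
Holding amber-code grants violet-pass (Rule 5).
Holding violet-pass grants ivory-key (Rule 4).
Holding ivory-key and T16 grants K11 (Rule 14).
T38 would need T19, C39, and T16 (Rule 7), but T19 is never granted. K23 would need ivory-key and K7 (Rule 3), but K7 is never granted.

K11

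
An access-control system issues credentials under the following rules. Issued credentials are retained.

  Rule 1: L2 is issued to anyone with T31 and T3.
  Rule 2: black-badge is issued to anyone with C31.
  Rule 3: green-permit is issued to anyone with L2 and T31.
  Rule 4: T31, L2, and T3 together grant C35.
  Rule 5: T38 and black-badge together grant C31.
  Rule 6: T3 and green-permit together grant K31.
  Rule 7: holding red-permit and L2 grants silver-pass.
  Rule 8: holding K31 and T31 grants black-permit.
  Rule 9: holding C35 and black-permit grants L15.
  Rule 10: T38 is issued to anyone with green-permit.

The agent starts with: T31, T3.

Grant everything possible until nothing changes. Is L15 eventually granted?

Yes

Holding T31 and T3 grants L2 (Rule 1).
Holding T31, L2, and T3 grants C35 (Rule 4).
Holding L2 and T31 grants green-permit (Rule 3).
Holding T3 and green-permit grants K31 (Rule 6).
Holding K31 and T31 grants black-permit (Rule 8).
Holding C35 and black-permit grants L15 (Rule 9).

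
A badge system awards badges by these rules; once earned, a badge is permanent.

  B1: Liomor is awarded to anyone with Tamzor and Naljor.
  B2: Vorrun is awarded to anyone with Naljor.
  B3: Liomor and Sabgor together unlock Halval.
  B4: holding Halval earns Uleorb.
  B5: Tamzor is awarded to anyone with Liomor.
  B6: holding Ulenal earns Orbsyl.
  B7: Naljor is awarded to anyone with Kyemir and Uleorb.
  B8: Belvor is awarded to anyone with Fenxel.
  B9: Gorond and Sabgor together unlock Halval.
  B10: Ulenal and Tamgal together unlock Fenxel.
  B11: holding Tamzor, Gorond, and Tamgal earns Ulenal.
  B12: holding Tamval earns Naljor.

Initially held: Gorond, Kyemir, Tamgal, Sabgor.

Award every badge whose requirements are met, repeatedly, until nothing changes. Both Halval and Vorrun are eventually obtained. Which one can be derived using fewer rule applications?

Halval

Halval: With Gorond and Sabgor, Halval is earned (B9). [1 rule application]
Vorrun: With Gorond and Sabgor, Halval is earned (B9). With Halval, Uleorb is earned (B4). With Kyemir and Uleorb, Naljor is earned (B7). With Naljor, Vorrun is earned (B2). [4 rule applications]
Halval needs fewer.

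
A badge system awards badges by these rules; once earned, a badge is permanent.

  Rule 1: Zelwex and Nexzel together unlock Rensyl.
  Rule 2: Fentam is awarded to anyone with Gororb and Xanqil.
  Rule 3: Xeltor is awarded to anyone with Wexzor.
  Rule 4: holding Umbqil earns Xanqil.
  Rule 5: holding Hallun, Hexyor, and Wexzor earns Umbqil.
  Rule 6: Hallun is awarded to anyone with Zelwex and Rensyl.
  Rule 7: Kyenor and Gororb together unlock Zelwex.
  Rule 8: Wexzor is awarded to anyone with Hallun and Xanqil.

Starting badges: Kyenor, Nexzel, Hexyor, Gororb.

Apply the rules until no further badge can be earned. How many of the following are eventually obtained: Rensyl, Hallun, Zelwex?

3

With Kyenor and Gororb, Zelwex is earned (Rule 7).
With Zelwex and Nexzel, Rensyl is earned (Rule 1).
With Zelwex and Rensyl, Hallun is earned (Rule 6).
Rensyl: reached.
Hallun: reached.
Zelwex: reached.
All 3 are reached.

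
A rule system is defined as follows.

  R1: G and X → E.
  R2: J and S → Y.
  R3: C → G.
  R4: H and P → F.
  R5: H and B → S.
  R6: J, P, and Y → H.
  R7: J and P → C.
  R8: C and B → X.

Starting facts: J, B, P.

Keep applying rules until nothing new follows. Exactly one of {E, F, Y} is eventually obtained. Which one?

J and P hold, so C follows (R7).
C holds, so G follows (R3).
From C and B, R8 gives X.
G and X hold, so E follows (R1).
F would need H and P (R4), but H is never established. Y would need J and S (R2), but S is never established.

E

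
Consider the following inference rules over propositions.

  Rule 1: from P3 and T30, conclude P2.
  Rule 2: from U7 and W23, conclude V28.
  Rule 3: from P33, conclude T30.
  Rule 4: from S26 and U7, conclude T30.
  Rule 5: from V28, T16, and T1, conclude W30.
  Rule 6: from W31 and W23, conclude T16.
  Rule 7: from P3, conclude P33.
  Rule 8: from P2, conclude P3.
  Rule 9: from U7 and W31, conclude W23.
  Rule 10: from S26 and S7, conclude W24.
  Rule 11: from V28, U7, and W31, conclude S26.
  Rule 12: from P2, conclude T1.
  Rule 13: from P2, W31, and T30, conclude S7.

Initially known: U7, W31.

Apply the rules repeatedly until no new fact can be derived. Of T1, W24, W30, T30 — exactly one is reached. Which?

T30

From U7 and W31, Rule 9 gives W23.
U7 and W23 hold, so V28 follows (Rule 2).
From V28, U7, and W31, Rule 11 gives S26.
S26 and U7 hold, so T30 follows (Rule 4).
W30 would need V28, T16, and T1 (Rule 5), but T1 is never established. T1 would need P2 (Rule 12), but P2 is never established. W24 would need S26 and S7 (Rule 10), but S7 is never established.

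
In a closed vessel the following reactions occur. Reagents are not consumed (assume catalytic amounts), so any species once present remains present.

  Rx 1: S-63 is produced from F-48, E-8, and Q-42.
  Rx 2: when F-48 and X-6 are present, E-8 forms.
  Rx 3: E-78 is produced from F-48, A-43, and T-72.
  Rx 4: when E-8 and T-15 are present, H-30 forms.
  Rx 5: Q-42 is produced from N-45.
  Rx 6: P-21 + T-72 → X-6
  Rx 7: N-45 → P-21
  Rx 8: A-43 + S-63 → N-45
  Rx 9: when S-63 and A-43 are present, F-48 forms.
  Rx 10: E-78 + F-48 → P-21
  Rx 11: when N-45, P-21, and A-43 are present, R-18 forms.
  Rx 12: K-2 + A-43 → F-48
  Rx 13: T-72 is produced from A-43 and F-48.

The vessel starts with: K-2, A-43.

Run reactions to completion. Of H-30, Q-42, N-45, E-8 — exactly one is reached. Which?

K-2 and A-43 present → F-48 forms (Rx 12).
A-43 and F-48 present → T-72 forms (Rx 13).
F-48, A-43, and T-72 present → E-78 forms (Rx 3).
E-78 and F-48 present → P-21 forms (Rx 10).
P-21 and T-72 present → X-6 forms (Rx 6).
F-48 and X-6 present → E-8 forms (Rx 2).
H-30 would need E-8 and T-15 (Rx 4), but T-15 never forms. Q-42 would need N-45 (Rx 5), but N-45 never forms. N-45 would need A-43 and S-63 (Rx 8), but S-63 never forms.

E-8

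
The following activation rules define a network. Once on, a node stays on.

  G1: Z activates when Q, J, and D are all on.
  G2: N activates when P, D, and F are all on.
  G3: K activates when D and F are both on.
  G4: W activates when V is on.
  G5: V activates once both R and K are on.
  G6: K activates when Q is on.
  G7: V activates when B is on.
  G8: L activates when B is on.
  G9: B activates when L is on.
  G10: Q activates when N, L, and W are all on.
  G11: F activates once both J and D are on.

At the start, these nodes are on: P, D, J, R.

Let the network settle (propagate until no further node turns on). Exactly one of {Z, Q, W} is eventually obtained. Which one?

G11: J and D on → F on.
G3: D and F on → K on.
R and K are on, so V activates (G5).
V is on, so W activates (G4).
Z would need Q, J, and D (G1), but Q never turns on. Q would need N, L, and W (G10), but L never turns on.

W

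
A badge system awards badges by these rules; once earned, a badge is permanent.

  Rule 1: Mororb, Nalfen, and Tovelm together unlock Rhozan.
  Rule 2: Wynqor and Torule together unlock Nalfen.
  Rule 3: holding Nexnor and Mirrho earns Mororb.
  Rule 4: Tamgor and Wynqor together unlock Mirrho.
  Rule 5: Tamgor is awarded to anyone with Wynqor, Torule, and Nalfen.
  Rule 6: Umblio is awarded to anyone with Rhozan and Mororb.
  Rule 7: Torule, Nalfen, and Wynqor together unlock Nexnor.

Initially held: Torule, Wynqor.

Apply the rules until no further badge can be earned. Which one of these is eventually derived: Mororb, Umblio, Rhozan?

Mororb

With Wynqor and Torule, Nalfen is earned (Rule 2).
With Torule, Nalfen, and Wynqor, Nexnor is earned (Rule 7).
With Wynqor, Torule, and Nalfen, Tamgor is earned (Rule 5).
With Tamgor and Wynqor, Mirrho is earned (Rule 4).
With Nexnor and Mirrho, Mororb is earned (Rule 3).
Rhozan would need Mororb, Nalfen, and Tovelm (Rule 1), but Tovelm is never earned. Umblio would need Rhozan and Mororb (Rule 6), but Rhozan is never earned.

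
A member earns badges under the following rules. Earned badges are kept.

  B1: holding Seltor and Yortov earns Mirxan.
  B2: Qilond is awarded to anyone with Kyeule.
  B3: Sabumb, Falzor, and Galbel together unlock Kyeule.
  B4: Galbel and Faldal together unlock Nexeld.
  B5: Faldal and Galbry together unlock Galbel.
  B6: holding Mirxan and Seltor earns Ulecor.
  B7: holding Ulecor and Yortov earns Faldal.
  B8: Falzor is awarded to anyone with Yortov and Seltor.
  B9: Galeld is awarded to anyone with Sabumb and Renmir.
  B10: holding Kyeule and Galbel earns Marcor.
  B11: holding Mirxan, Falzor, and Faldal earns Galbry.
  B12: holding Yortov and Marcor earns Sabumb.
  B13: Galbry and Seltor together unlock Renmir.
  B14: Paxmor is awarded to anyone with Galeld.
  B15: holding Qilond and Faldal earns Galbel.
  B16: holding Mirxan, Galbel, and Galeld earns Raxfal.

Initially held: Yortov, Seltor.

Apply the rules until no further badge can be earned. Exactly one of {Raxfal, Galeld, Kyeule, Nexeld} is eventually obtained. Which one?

Nexeld

With Yortov and Seltor, Falzor is earned (B8).
With Seltor and Yortov, Mirxan is earned (B1).
With Mirxan and Seltor, Ulecor is earned (B6).
With Ulecor and Yortov, Faldal is earned (B7).
With Mirxan, Falzor, and Faldal, Galbry is earned (B11).
With Faldal and Galbry, Galbel is earned (B5).
With Galbel and Faldal, Nexeld is earned (B4).
Kyeule would need Sabumb, Falzor, and Galbel (B3), but Sabumb is never earned. Galeld would need Sabumb and Renmir (B9), but Sabumb is never earned. Raxfal would need Mirxan, Galbel, and Galeld (B16), but Galeld is never earned.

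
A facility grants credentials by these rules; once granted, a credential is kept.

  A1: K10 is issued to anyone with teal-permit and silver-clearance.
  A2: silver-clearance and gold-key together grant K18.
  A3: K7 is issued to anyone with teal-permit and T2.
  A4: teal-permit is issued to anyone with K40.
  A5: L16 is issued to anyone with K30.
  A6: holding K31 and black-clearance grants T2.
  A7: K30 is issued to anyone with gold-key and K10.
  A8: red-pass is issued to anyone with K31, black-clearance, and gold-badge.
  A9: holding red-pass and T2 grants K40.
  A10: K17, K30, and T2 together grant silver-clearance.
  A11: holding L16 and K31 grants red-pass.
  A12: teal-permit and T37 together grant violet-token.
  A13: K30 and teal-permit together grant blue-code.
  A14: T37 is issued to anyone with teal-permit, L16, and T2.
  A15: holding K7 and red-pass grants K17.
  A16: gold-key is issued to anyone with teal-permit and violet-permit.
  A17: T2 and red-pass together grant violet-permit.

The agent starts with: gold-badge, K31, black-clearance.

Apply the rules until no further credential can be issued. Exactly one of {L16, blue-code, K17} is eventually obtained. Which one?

K17

Holding K31, black-clearance, and gold-badge grants red-pass (A8).
Holding K31 and black-clearance grants T2 (A6).
Holding red-pass and T2 grants K40 (A9).
Holding K40 grants teal-permit (A4).
Holding teal-permit and T2 grants K7 (A3).
Holding K7 and red-pass grants K17 (A15).
blue-code would need K30 and teal-permit (A13), but K30 is never granted. L16 would need K30 (A5), but K30 is never granted.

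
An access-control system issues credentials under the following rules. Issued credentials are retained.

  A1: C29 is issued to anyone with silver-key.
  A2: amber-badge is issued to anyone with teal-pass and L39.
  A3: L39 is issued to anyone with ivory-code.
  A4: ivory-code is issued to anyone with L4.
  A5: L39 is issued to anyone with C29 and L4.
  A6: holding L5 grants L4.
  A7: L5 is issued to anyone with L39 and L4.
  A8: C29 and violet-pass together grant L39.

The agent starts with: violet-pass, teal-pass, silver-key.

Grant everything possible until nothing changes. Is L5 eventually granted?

L5 would need L39 and L4 (A7), but L4 is never granted.

No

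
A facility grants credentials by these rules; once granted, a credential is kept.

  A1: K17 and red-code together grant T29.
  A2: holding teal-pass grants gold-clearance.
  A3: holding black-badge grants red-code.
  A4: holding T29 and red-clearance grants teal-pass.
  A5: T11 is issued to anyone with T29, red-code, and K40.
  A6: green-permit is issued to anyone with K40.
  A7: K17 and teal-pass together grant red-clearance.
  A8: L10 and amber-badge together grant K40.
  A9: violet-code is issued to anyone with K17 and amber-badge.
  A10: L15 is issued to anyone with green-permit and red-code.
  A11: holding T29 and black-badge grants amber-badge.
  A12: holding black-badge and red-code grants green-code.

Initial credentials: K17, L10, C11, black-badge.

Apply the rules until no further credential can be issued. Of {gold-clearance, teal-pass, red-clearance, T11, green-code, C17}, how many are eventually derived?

2

Holding black-badge grants red-code (A3).
Holding black-badge and red-code grants green-code (A12).
Holding K17 and red-code grants T29 (A1).
Holding T29 and black-badge grants amber-badge (A11).
Holding L10 and amber-badge grants K40 (A8).
Holding T29, red-code, and K40 grants T11 (A5).
gold-clearance would need teal-pass (A2), but teal-pass is never granted.
teal-pass would need T29 and red-clearance (A4), but red-clearance is never granted.
red-clearance would need K17 and teal-pass (A7), but teal-pass is never granted.
T11: reached.
green-code: reached.
No rule produces C17, and it is not given.
Reached: T11 and green-code — 2 of the 6.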